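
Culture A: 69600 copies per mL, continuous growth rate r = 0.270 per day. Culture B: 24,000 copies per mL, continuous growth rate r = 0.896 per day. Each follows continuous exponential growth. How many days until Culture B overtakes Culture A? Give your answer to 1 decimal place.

69600·e^(0.27t) = 24000·e^(0.896t)
69600/24000 = e^((0.896 − 0.27)t) → ln(2.9) = 0.626·t
t = 1.06471 / 0.626

t ≈ 1.7 days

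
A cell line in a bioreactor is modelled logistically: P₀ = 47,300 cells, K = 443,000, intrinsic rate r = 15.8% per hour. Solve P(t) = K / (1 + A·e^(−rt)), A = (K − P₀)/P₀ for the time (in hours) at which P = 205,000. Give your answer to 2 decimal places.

t ≈ 12.50 hours

A = (443000 − 47300)/47300 = 8.36575
205000 = 443000/(1 + 8.36575·e^(−0.158t)) → 1 + 8.36575·e^(−0.158t) = 2.16098
e^(−0.158t) = 0.138777 → t = ln(7.20579)/0.158 = 1.97489/0.158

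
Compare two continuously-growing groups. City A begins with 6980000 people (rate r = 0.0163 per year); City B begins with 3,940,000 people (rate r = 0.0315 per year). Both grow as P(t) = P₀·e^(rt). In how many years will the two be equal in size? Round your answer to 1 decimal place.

t ≈ 37.6 years

6980000·e^(0.0163t) = 3940000·e^(0.0315t)
6980000/3940000 = e^((0.0315 − 0.0163)t) → ln(1.77157) = 0.0152·t
t = 0.57187 / 0.0152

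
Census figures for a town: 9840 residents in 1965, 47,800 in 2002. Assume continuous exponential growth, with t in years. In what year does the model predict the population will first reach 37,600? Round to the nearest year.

year 1996

r = ln(47800/9840) / 37 = 1.58057/37 ≈ 0.042718 per year
t = ln(37600/9840) / r = 1.34055/0.042718 ≈ 31.38 years after 1965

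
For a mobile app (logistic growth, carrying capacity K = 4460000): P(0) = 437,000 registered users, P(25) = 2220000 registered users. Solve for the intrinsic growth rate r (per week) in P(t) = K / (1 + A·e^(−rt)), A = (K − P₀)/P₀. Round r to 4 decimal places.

A = (4460000 − 437000)/437000 = 9.20595
2220000 = 4460000/(1 + 9.20595·e^(−r·25)) → e^(−25r) = (2.00901 − 1)/9.20595 = 0.109604
r = −ln(0.109604)/25 = 2.21088/25

r ≈ 0.0884 per week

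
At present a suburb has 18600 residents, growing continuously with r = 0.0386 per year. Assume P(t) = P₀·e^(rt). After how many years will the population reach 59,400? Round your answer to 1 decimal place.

t ≈ 30.1 years

59400 = 18600 · e^(0.0386·t)
t = ln(59400/18600) / 0.0386 = ln(3.19355) / 0.0386 = 1.16113 / 0.0386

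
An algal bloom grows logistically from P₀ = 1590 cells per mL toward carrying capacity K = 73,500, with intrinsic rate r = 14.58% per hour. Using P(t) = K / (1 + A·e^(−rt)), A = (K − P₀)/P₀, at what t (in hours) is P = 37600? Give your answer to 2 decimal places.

A = (73500 − 1590)/1590 = 45.22642
37600 = 73500/(1 + 45.22642·e^(−0.1458t)) → 1 + 45.22642·e^(−0.1458t) = 1.95479
e^(−0.1458t) = 0.021111 → t = ln(47.36806)/0.1458 = 3.85795/0.1458

t ≈ 26.46 hours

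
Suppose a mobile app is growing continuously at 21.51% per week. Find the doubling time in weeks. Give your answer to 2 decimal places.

doubling time = ln(2) / |r| = 0.69315 / 0.2151

doubling time ≈ 3.22 weeks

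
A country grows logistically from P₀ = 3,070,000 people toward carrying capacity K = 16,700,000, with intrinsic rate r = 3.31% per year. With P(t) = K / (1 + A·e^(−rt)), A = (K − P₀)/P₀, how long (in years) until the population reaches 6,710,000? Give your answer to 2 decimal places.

A = (16700000 − 3070000)/3070000 = 4.43974
6710000 = 16700000/(1 + 4.43974·e^(−0.0331t)) → 1 + 4.43974·e^(−0.0331t) = 2.48882
e^(−0.0331t) = 0.33534 → t = ln(2.98205)/0.0331 = 1.09261/0.0331

t ≈ 33.01 years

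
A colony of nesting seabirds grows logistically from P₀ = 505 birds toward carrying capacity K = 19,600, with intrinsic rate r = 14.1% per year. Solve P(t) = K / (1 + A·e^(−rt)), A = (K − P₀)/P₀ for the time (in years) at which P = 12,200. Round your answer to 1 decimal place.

A = (19600 − 505)/505 = 37.81188
12200 = 19600/(1 + 37.81188·e^(−0.141t)) → 1 + 37.81188·e^(−0.141t) = 1.60656
e^(−0.141t) = 0.016041 → t = ln(62.33851)/0.141 = 4.13258/0.141

t ≈ 29.3 years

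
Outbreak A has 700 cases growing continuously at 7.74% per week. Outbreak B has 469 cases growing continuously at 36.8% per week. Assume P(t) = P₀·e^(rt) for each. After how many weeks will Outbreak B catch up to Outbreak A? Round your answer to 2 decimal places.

t ≈ 1.38 weeks

700·e^(0.0774t) = 469·e^(0.368t)
700/469 = e^((0.368 − 0.0774)t) → ln(1.49254) = 0.2906·t
t = 0.40048 / 0.2906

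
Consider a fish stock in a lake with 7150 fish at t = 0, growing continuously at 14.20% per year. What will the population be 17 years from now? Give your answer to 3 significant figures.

P(17) = 7150 · e^(0.142·17) = 7150 · e^(2.414)
= 7150 · 11.17859 ≈ 79926.89

≈ 79,900 fish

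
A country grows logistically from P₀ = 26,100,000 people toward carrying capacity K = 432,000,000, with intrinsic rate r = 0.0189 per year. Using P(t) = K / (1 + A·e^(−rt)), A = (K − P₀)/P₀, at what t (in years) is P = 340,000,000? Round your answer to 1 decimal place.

t ≈ 214.4 years

A = (432000000 − 26100000)/26100000 = 15.55172
340000000 = 432000000/(1 + 15.55172·e^(−0.0189t)) → 1 + 15.55172·e^(−0.0189t) = 1.27059
e^(−0.0189t) = 0.017399 → t = ln(57.47376)/0.0189 = 4.05133/0.0189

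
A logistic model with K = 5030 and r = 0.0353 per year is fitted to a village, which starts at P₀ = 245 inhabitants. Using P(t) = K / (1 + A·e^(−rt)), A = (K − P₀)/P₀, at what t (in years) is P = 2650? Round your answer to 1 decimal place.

t ≈ 87.2 years

A = (5030 − 245)/245 = 19.53061
2650 = 5030/(1 + 19.53061·e^(−0.0353t)) → 1 + 19.53061·e^(−0.0353t) = 1.89811
e^(−0.0353t) = 0.045985 → t = ln(21.74627)/0.0353 = 3.07944/0.0353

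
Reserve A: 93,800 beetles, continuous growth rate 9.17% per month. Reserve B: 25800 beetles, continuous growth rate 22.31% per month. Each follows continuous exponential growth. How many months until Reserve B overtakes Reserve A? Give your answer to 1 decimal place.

93800·e^(0.0917t) = 25800·e^(0.2231t)
93800/25800 = e^((0.2231 − 0.0917)t) → ln(3.63566) = 0.1314·t
t = 1.29079 / 0.1314

t ≈ 9.8 months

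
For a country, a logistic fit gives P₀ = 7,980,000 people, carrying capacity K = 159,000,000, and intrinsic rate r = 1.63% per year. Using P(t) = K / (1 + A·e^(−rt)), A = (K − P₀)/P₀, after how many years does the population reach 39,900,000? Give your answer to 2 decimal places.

A = (159000000 − 7980000)/7980000 = 18.92481
39900000 = 159000000/(1 + 18.92481·e^(−0.0163t)) → 1 + 18.92481·e^(−0.0163t) = 3.98496
e^(−0.0163t) = 0.157727 → t = ln(6.34005)/0.0163 = 1.84689/0.0163

t ≈ 113.31 years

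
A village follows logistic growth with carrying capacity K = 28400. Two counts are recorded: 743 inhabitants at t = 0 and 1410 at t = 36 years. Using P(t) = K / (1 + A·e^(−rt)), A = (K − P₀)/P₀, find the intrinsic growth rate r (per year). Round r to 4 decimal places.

r ≈ 0.0185 per year

A = (28400 − 743)/743 = 37.22342
1410 = 28400/(1 + 37.22342·e^(−r·36)) → e^(−36r) = (20.14184 − 1)/37.22342 = 0.514242
r = −ln(0.514242)/36 = 0.66506/36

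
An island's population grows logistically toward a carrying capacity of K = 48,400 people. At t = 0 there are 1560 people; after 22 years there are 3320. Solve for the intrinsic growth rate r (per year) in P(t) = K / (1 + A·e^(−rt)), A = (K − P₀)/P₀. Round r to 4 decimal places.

r ≈ 0.0361 per year

A = (48400 − 1560)/1560 = 30.02564
3320 = 48400/(1 + 30.02564·e^(−r·22)) → e^(−22r) = (14.57831 − 1)/30.02564 = 0.452224
r = −ln(0.452224)/22 = 0.79358/22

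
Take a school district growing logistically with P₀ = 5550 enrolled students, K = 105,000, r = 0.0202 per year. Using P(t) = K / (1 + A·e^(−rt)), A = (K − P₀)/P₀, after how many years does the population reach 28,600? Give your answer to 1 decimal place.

A = (105000 − 5550)/5550 = 17.91892
28600 = 105000/(1 + 17.91892·e^(−0.0202t)) → 1 + 17.91892·e^(−0.0202t) = 3.67133
e^(−0.0202t) = 0.149079 → t = ln(6.70787)/0.0202 = 1.90328/0.0202

t ≈ 94.2 years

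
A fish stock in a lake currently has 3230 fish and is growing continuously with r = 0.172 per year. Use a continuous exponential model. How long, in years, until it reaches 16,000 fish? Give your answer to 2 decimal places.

t ≈ 9.30 years

16000 = 3230 · e^(0.172·t)
t = ln(16000/3230) / 0.172 = ln(4.95356) / 0.172 = 1.60011 / 0.172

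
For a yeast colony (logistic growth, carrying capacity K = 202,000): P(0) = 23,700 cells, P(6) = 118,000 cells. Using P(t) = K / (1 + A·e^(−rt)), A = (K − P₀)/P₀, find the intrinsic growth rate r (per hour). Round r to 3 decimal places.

A = (202000 − 23700)/23700 = 7.52321
118000 = 202000/(1 + 7.52321·e^(−r·6)) → e^(−6r) = (1.71186 − 1)/7.52321 = 0.094622
r = −ln(0.094622)/6 = 2.35786/6

r ≈ 0.393 per hour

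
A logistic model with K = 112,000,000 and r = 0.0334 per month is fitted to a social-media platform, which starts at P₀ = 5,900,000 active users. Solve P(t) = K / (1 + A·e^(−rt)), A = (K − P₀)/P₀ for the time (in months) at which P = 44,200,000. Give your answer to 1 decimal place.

t ≈ 73.7 months

A = (112000000 − 5900000)/5900000 = 17.98305
44200000 = 112000000/(1 + 17.98305·e^(−0.0334t)) → 1 + 17.98305·e^(−0.0334t) = 2.53394
e^(−0.0334t) = 0.085299 → t = ln(11.72346)/0.0334 = 2.46159/0.0334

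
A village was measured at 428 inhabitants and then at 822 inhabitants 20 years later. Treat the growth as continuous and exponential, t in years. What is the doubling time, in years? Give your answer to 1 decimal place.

doubling time ≈ 21.2 years

r = ln(822/428) / 20 = ln(1.92056) / 20 ≈ 0.032631 per year
doubling time = ln 2 / |r| = 0.69315 / 0.032631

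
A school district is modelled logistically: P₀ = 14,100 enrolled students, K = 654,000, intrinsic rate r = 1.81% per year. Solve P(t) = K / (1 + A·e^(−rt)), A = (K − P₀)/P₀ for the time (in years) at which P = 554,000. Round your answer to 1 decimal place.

A = (654000 − 14100)/14100 = 45.38298
554000 = 654000/(1 + 45.38298·e^(−0.0181t)) → 1 + 45.38298·e^(−0.0181t) = 1.18051
e^(−0.0181t) = 0.003977 → t = ln(251.4217)/0.0181 = 5.52713/0.0181

t ≈ 305.4 years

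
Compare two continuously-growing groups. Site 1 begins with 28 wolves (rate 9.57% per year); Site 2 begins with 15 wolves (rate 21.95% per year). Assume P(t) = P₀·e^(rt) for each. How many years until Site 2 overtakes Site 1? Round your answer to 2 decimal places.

28·e^(0.0957t) = 15·e^(0.2195t)
28/15 = e^((0.2195 − 0.0957)t) → ln(1.86667) = 0.1238·t
t = 0.62415 / 0.1238

t ≈ 5.04 years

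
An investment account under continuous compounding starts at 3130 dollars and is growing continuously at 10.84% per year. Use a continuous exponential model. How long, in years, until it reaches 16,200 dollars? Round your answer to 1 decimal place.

t ≈ 15.2 years

16200 = 3130 · e^(0.1084·t)
t = ln(16200/3130) / 0.1084 = ln(5.17572) / 0.1084 = 1.64398 / 0.1084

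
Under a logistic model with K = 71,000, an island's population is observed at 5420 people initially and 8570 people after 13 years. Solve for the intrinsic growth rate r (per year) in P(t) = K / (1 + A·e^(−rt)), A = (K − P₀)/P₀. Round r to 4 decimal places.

r ≈ 0.0390 per year

A = (71000 − 5420)/5420 = 12.09963
8570 = 71000/(1 + 12.09963·e^(−r·13)) → e^(−13r) = (8.28471 − 1)/12.09963 = 0.602061
r = −ln(0.602061)/13 = 0.5074/13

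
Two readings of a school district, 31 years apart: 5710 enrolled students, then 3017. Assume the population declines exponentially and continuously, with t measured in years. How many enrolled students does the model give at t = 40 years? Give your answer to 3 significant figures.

≈ 2,510 enrolled students

r = ln(3017/5710) / 31 ≈ -0.020579 per year
P(40) = 5710 · e^(-0.020579·40) = 5710 · 0.43904 ≈ 2506.91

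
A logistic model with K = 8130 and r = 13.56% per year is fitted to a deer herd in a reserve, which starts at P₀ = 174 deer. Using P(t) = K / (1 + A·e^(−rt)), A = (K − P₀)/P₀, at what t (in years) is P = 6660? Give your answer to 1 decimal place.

A = (8130 − 174)/174 = 45.72414
6660 = 8130/(1 + 45.72414·e^(−0.1356t)) → 1 + 45.72414·e^(−0.1356t) = 1.22072
e^(−0.1356t) = 0.004827 → t = ln(207.15834)/0.1356 = 5.33348/0.1356

t ≈ 39.3 years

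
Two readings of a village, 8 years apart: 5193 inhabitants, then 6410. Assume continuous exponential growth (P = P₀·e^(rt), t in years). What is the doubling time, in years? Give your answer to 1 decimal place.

r = ln(6410/5193) / 8 = ln(1.23435) / 8 ≈ 0.026318 per year
doubling time = ln 2 / |r| = 0.69315 / 0.026318

doubling time ≈ 26.3 years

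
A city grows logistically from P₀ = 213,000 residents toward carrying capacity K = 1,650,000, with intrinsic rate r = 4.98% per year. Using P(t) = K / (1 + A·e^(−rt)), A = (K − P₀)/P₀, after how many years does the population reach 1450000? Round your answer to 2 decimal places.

A = (1650000 − 213000)/213000 = 6.74648
1450000 = 1650000/(1 + 6.74648·e^(−0.0498t)) → 1 + 6.74648·e^(−0.0498t) = 1.13793
e^(−0.0498t) = 0.020445 → t = ln(48.91197)/0.0498 = 3.89002/0.0498

t ≈ 78.11 years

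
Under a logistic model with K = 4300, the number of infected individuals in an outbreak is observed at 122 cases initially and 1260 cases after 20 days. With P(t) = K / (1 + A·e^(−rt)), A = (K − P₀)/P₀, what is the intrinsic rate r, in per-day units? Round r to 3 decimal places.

A = (4300 − 122)/122 = 34.2459
1260 = 4300/(1 + 34.2459·e^(−r·20)) → e^(−20r) = (3.4127 − 1)/34.2459 = 0.070452
r = −ln(0.070452)/20 = 2.65282/20

r ≈ 0.133 per day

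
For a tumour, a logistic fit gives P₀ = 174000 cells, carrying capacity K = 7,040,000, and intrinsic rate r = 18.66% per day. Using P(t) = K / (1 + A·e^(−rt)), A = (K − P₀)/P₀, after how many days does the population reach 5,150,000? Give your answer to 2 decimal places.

A = (7040000 − 174000)/174000 = 39.45977
5150000 = 7040000/(1 + 39.45977·e^(−0.1866t)) → 1 + 39.45977·e^(−0.1866t) = 1.36699
e^(−0.1866t) = 0.0093 → t = ln(107.52265)/0.1866 = 4.6777/0.1866

t ≈ 25.07 days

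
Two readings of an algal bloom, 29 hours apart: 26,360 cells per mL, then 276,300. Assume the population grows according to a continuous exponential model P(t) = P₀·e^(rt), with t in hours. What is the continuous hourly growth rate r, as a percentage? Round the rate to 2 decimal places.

276300 = 26360 · e^(r·29)
e^(29r) = 276300/26360 = 10.48179
r = ln(10.48179) / 29 = 2.34964 / 29

r ≈ 8.10% per hour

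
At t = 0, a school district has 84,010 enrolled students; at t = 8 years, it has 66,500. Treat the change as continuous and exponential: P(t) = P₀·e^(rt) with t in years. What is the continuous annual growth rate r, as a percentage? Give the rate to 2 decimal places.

r ≈ -2.92% per year

66500 = 84010 · e^(r·8)
e^(8r) = 66500/84010 = 0.79157
r = ln(0.79157) / 8 = -0.23373 / 8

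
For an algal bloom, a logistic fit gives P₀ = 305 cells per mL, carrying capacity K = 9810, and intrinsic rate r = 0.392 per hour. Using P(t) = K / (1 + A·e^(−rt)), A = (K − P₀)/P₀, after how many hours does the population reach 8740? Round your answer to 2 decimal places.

A = (9810 − 305)/305 = 31.16393
8740 = 9810/(1 + 31.16393·e^(−0.392t)) → 1 + 31.16393·e^(−0.392t) = 1.12243
e^(−0.392t) = 0.003928 → t = ln(254.55401)/0.392 = 5.53951/0.392

t ≈ 14.13 hours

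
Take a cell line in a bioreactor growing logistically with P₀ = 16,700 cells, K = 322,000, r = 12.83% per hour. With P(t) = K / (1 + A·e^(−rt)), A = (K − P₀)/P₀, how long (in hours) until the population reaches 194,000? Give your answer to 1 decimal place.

A = (322000 − 16700)/16700 = 18.28144
194000 = 322000/(1 + 18.28144·e^(−0.1283t)) → 1 + 18.28144·e^(−0.1283t) = 1.65979
e^(−0.1283t) = 0.036091 → t = ln(27.7078)/0.1283 = 3.32171/0.1283

t ≈ 25.9 hours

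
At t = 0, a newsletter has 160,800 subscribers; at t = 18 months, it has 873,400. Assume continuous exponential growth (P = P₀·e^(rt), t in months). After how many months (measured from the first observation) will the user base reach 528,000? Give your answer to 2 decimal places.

t ≈ 12.65 months

r = ln(873400/160800) / 18 ≈ 0.094013 per month
t = ln(528000/160800) / r = 1.18893 / 0.094013 ≈ 12.647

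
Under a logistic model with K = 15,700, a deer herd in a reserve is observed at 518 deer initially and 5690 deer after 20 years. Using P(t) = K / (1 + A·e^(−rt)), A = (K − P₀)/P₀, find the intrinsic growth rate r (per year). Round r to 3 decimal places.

r ≈ 0.141 per year

A = (15700 − 518)/518 = 29.30888
5690 = 15700/(1 + 29.30888·e^(−r·20)) → e^(−20r) = (2.75923 − 1)/29.30888 = 0.060024
r = −ln(0.060024)/20 = 2.81302/20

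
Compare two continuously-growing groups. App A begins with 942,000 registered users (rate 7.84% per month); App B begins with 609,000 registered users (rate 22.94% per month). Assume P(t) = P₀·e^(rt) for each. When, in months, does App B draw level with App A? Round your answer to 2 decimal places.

t ≈ 2.89 months

942000·e^(0.0784t) = 609000·e^(0.2294t)
942000/609000 = e^((0.2294 − 0.0784)t) → ln(1.5468) = 0.151·t
t = 0.43619 / 0.151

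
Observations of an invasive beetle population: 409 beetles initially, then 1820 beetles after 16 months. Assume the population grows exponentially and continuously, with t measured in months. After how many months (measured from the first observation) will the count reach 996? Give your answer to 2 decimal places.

r = ln(1820/409) / 16 ≈ 0.093305 per month
t = ln(996/409) / r = 0.89003 / 0.093305 ≈ 9.539

t ≈ 9.54 months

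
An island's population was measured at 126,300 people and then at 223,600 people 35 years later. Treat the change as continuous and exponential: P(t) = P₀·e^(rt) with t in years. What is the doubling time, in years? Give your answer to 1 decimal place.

r = ln(223600/126300) / 35 = ln(1.77039) / 35 ≈ 0.01632 per year
doubling time = ln 2 / |r| = 0.69315 / 0.01632

doubling time ≈ 42.5 years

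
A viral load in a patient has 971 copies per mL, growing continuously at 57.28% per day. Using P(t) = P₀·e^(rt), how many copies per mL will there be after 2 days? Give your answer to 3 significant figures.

≈ 3,050 copies per mL

P(2) = 971 · e^(0.5728·2) = 971 · e^(1.1456)
= 971 · 3.14433 ≈ 3053.14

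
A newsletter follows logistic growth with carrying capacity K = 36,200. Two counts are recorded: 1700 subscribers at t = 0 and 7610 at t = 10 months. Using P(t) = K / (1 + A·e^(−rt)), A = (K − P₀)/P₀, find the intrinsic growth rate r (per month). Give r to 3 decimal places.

A = (36200 − 1700)/1700 = 20.29412
7610 = 36200/(1 + 20.29412·e^(−r·10)) → e^(−10r) = (4.7569 − 1)/20.29412 = 0.185123
r = −ln(0.185123)/10 = 1.68674/10

r ≈ 0.169 per month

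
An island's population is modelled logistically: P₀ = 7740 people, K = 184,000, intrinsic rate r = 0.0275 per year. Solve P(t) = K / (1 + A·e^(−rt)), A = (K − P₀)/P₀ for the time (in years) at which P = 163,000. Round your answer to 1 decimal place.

A = (184000 − 7740)/7740 = 22.77261
163000 = 184000/(1 + 22.77261·e^(−0.0275t)) → 1 + 22.77261·e^(−0.0275t) = 1.12883
e^(−0.0275t) = 0.005657 → t = ln(176.75883)/0.0275 = 5.17479/0.0275

t ≈ 188.2 years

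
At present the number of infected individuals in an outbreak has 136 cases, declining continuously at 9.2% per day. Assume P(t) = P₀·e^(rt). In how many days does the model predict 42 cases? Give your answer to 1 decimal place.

42 = 136 · e^(-0.092·t)
t = ln(42/136) / -0.092 = ln(0.30882) / -0.092 = -1.17499 / -0.092

t ≈ 12.8 days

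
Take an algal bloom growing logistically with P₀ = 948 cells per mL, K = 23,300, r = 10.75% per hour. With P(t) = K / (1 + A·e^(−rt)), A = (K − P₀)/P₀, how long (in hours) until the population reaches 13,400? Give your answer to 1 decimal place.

t ≈ 32.2 hours

A = (23300 − 948)/948 = 23.57806
13400 = 23300/(1 + 23.57806·e^(−0.1075t)) → 1 + 23.57806·e^(−0.1075t) = 1.73881
e^(−0.1075t) = 0.031334 → t = ln(31.91374)/0.1075 = 3.46304/0.1075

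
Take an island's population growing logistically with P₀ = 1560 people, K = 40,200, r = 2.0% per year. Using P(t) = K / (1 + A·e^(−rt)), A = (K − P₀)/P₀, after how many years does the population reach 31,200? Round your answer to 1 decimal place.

A = (40200 − 1560)/1560 = 24.76923
31200 = 40200/(1 + 24.76923·e^(−0.02t)) → 1 + 24.76923·e^(−0.02t) = 1.28846
e^(−0.02t) = 0.011646 → t = ln(85.86667)/0.02 = 4.4528/0.02

t ≈ 222.6 years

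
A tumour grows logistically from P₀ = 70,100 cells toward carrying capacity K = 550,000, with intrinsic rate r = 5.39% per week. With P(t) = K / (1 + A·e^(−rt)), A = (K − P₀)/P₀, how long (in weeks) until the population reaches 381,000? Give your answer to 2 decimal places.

t ≈ 50.77 weeks

A = (550000 − 70100)/70100 = 6.84593
381000 = 550000/(1 + 6.84593·e^(−0.0539t)) → 1 + 6.84593·e^(−0.0539t) = 1.44357
e^(−0.0539t) = 0.064793 → t = ln(15.43373)/0.0539 = 2.73656/0.0539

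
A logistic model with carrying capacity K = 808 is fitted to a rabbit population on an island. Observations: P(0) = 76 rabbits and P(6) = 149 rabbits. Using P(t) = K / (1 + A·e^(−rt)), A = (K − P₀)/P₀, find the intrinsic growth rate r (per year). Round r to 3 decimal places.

r ≈ 0.130 per year

A = (808 − 76)/76 = 9.63158
149 = 808/(1 + 9.63158·e^(−r·6)) → e^(−6r) = (5.42282 − 1)/9.63158 = 0.4592
r = −ln(0.4592)/6 = 0.77827/6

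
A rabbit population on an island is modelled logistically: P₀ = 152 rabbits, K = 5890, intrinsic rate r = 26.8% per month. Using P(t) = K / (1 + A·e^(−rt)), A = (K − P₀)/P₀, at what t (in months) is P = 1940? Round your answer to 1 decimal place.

t ≈ 10.9 months

A = (5890 − 152)/152 = 37.75
1940 = 5890/(1 + 37.75·e^(−0.268t)) → 1 + 37.75·e^(−0.268t) = 3.03608
e^(−0.268t) = 0.053936 → t = ln(18.54051)/0.268 = 2.91996/0.268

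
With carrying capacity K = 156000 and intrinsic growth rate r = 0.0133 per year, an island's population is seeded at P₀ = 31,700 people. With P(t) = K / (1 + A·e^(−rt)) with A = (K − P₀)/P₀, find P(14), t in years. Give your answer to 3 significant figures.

A = (156000 − 31700)/31700 = 3.92114
P(14) = 156000 / (1 + 3.92114·e^(−0.0133·14)) = 156000 / (1 + 3.92114·0.830108)
= 156000 / 4.25496 ≈ 36663.06

≈ 36,700 people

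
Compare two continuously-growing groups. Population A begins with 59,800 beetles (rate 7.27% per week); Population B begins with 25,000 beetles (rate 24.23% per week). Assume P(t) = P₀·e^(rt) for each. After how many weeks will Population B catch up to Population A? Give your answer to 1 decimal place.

59800·e^(0.0727t) = 25000·e^(0.2423t)
59800/25000 = e^((0.2423 − 0.0727)t) → ln(2.392) = 0.1696·t
t = 0.87213 / 0.1696

t ≈ 5.1 weeks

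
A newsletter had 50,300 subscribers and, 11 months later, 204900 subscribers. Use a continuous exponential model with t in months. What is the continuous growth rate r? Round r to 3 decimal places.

204900 = 50300 · e^(r·11)
e^(11r) = 204900/50300 = 4.07356
r = ln(4.07356) / 11 = 1.40452 / 11

r ≈ 0.128 per month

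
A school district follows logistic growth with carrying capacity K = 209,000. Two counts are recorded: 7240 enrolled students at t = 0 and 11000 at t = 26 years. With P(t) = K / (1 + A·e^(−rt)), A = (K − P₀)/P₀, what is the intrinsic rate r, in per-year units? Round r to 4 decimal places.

r ≈ 0.0168 per year

A = (209000 − 7240)/7240 = 27.8674
11000 = 209000/(1 + 27.8674·e^(−r·26)) → e^(−26r) = (19 − 1)/27.8674 = 0.645916
r = −ln(0.645916)/26 = 0.43709/26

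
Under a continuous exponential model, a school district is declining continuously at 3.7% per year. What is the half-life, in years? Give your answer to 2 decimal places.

half-life = ln(2) / |r| = 0.69315 / 0.037

half-life ≈ 18.73 years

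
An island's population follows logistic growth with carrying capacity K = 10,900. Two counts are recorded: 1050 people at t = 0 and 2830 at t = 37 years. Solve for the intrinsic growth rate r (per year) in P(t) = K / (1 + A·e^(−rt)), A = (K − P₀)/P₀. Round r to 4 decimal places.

A = (10900 − 1050)/1050 = 9.38095
2830 = 10900/(1 + 9.38095·e^(−r·37)) → e^(−37r) = (3.85159 − 1)/9.38095 = 0.303977
r = −ln(0.303977)/37 = 1.1908/37

r ≈ 0.0322 per year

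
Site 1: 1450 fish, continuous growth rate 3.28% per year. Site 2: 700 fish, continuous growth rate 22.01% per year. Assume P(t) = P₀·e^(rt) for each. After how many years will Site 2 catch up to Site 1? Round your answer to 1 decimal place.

1450·e^(0.0328t) = 700·e^(0.2201t)
1450/700 = e^((0.2201 − 0.0328)t) → ln(2.07143) = 0.1873·t
t = 0.72824 / 0.1873

t ≈ 3.9 years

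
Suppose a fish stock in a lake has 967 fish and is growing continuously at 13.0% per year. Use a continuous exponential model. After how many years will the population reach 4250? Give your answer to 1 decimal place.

4250 = 967 · e^(0.13·t)
t = ln(4250/967) / 0.13 = ln(4.39504) / 0.13 = 1.48048 / 0.13

t ≈ 11.4 years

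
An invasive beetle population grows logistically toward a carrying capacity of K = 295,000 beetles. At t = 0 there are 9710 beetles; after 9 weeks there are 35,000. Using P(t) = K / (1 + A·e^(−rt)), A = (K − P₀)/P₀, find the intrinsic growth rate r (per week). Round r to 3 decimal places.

r ≈ 0.153 per week

A = (295000 − 9710)/9710 = 29.38105
35000 = 295000/(1 + 29.38105·e^(−r·9)) → e^(−9r) = (8.42857 − 1)/29.38105 = 0.252835
r = −ln(0.252835)/9 = 1.37502/9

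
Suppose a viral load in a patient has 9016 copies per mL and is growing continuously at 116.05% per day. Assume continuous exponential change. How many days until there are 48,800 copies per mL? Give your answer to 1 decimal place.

t ≈ 1.5 days

48800 = 9016 · e^(1.1605·t)
t = ln(48800/9016) / 1.1605 = ln(5.4126) / 1.1605 = 1.68873 / 1.1605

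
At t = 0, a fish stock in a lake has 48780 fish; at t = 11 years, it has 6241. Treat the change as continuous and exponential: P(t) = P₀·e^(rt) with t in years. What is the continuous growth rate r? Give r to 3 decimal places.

6241 = 48780 · e^(r·11)
e^(11r) = 6241/48780 = 0.12794
r = ln(0.12794) / 11 = -2.05618 / 11

r ≈ -0.187 per year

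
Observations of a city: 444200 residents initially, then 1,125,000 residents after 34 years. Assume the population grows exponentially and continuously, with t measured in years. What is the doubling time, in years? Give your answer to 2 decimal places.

doubling time ≈ 25.36 years

r = ln(1125000/444200) / 34 = ln(2.53264) / 34 ≈ 0.027331 per year
doubling time = ln 2 / |r| = 0.69315 / 0.027331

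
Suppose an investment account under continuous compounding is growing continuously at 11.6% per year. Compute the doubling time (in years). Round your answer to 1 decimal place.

doubling time = ln(2) / |r| = 0.69315 / 0.116

doubling time ≈ 6.0 years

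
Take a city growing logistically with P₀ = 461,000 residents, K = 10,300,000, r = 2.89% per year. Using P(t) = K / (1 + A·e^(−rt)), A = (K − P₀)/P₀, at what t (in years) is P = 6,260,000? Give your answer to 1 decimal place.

t ≈ 121.1 years

A = (10300000 − 461000)/461000 = 21.34273
6260000 = 10300000/(1 + 21.34273·e^(−0.0289t)) → 1 + 21.34273·e^(−0.0289t) = 1.64537
e^(−0.0289t) = 0.030238 → t = ln(33.07067)/0.0289 = 3.49865/0.0289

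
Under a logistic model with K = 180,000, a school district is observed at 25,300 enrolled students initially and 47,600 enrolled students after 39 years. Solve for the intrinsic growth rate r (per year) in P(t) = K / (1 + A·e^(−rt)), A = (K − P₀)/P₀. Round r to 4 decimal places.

r ≈ 0.0202 per year

A = (180000 − 25300)/25300 = 6.11462
47600 = 180000/(1 + 6.11462·e^(−r·39)) → e^(−39r) = (3.78151 − 1)/6.11462 = 0.454895
r = −ln(0.454895)/39 = 0.78769/39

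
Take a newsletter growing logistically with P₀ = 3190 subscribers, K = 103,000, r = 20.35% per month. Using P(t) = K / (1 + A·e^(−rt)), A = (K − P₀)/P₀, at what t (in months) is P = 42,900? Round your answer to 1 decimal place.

A = (103000 − 3190)/3190 = 31.2884
42900 = 103000/(1 + 31.2884·e^(−0.2035t)) → 1 + 31.2884·e^(−0.2035t) = 2.40093
e^(−0.2035t) = 0.044775 → t = ln(22.33398)/0.2035 = 3.10611/0.2035

t ≈ 15.3 months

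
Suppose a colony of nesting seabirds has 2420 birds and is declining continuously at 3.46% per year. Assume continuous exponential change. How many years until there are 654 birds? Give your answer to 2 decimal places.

654 = 2420 · e^(-0.0346·t)
t = ln(654/2420) / -0.0346 = ln(0.27025) / -0.0346 = -1.30842 / -0.0346

t ≈ 37.82 years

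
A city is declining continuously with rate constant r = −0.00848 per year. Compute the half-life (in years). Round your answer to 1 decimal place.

half-life = ln(2) / |r| = 0.69315 / 0.00848

half-life ≈ 81.7 years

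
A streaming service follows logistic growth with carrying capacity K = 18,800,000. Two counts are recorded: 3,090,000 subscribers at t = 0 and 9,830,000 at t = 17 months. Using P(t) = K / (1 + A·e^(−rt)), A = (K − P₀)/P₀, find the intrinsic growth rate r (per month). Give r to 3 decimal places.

r ≈ 0.101 per month

A = (18800000 − 3090000)/3090000 = 5.08414
9830000 = 18800000/(1 + 5.08414·e^(−r·17)) → e^(−17r) = (1.91251 − 1)/5.08414 = 0.179482
r = −ln(0.179482)/17 = 1.71768/17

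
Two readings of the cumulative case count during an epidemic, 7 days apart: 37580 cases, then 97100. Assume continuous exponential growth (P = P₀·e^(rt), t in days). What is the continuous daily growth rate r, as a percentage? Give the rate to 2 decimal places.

97100 = 37580 · e^(r·7)
e^(7r) = 97100/37580 = 2.58382
r = ln(2.58382) / 7 = 0.94927 / 7

r ≈ 13.56% per day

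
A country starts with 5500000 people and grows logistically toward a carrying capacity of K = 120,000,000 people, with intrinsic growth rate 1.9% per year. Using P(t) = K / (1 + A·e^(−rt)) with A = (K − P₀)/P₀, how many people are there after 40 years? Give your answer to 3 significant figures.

A = (120000000 − 5500000)/5500000 = 20.81818
P(40) = 120000000 / (1 + 20.81818·e^(−0.019·40)) = 120000000 / (1 + 20.81818·0.467666)
= 120000000 / 10.73596 ≈ 11177383.99

≈ 11,200,000 people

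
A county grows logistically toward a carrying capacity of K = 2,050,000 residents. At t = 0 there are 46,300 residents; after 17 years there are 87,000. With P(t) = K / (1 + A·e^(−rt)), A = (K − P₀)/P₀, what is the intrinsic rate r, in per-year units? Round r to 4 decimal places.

r ≈ 0.0383 per year

A = (2050000 − 46300)/46300 = 43.27646
87000 = 2050000/(1 + 43.27646·e^(−r·17)) → e^(−17r) = (23.56322 − 1)/43.27646 = 0.521374
r = −ln(0.521374)/17 = 0.65129/17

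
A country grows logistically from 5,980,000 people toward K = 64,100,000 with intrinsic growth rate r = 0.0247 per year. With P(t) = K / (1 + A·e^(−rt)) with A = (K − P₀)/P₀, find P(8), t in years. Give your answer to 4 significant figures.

≈ 7,141,000 people

A = (64100000 − 5980000)/5980000 = 9.71906
P(8) = 64100000 / (1 + 9.71906·e^(−0.0247·8)) = 64100000 / (1 + 9.71906·0.820698)
= 64100000 / 8.97642 ≈ 7140934.12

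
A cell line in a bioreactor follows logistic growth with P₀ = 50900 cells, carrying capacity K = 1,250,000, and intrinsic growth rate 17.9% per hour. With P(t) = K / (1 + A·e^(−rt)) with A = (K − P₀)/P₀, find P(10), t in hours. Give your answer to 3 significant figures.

≈ 253,000 cells

A = (1250000 − 50900)/50900 = 23.55796
P(10) = 1250000 / (1 + 23.55796·e^(−0.179·10)) = 1250000 / (1 + 23.55796·0.16696)
= 1250000 / 4.93324 ≈ 253383.15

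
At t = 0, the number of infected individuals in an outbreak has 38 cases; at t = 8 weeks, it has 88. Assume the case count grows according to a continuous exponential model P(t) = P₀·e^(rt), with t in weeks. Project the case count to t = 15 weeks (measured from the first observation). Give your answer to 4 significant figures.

≈ 183.5 cases

r = ln(88/38) / 8 ≈ 0.104969 per week
P(15) = 38 · e^(0.104969·15) = 38 · 4.82848 ≈ 183.48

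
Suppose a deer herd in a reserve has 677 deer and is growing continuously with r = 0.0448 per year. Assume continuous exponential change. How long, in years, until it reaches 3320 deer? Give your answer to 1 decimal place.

t ≈ 35.5 years

3320 = 677 · e^(0.0448·t)
t = ln(3320/677) / 0.0448 = ln(4.90399) / 0.0448 = 1.59005 / 0.0448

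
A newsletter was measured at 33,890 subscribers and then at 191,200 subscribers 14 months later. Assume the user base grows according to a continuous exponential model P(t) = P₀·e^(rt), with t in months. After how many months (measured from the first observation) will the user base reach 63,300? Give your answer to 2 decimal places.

r = ln(191200/33890) / 14 ≈ 0.123586 per month
t = ln(63300/33890) / r = 0.62477 / 0.123586 ≈ 5.055

t ≈ 5.06 months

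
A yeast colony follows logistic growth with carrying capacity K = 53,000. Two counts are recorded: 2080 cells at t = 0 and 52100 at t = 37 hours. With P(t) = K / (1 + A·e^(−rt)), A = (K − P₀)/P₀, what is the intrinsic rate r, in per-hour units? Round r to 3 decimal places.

r ≈ 0.196 per hour

A = (53000 − 2080)/2080 = 24.48077
52100 = 53000/(1 + 24.48077·e^(−r·37)) → e^(−37r) = (1.01727 − 1)/24.48077 = 0.000706
r = −ln(0.000706)/37 = 7.25641/37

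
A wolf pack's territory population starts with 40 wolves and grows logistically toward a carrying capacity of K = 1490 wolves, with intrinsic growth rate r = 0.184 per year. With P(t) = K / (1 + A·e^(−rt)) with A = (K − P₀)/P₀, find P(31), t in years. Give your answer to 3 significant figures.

≈ 1,330 wolves

A = (1490 − 40)/40 = 36.25
P(31) = 1490 / (1 + 36.25·e^(−0.184·31)) = 1490 / (1 + 36.25·0.003333)
= 1490 / 1.12081 ≈ 1329.4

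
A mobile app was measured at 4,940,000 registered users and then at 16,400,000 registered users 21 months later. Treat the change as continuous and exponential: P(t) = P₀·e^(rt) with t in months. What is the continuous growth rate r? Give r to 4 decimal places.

r ≈ 0.0571 per month

16400000 = 4940000 · e^(r·21)
e^(21r) = 16400000/4940000 = 3.31984
r = ln(3.31984) / 21 = 1.19992 / 21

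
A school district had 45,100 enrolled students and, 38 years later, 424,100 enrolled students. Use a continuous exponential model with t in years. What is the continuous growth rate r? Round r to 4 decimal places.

424100 = 45100 · e^(r·38)
e^(38r) = 424100/45100 = 9.40355
r = ln(9.40355) / 38 = 2.24109 / 38

r ≈ 0.0590 per year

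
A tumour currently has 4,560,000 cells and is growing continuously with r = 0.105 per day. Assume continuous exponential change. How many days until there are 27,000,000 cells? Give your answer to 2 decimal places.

27000000 = 4560000 · e^(0.105·t)
t = ln(27000000/4560000) / 0.105 = ln(5.92105) / 0.105 = 1.77851 / 0.105

t ≈ 16.94 days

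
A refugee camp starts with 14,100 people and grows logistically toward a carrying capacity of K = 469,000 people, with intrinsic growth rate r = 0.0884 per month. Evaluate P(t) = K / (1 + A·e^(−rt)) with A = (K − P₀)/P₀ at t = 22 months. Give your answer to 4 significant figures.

≈ 83,540 people

A = (469000 − 14100)/14100 = 32.26241
P(22) = 469000 / (1 + 32.26241·e^(−0.0884·22)) = 469000 / (1 + 32.26241·0.143016)
= 469000 / 5.61404 ≈ 83540.62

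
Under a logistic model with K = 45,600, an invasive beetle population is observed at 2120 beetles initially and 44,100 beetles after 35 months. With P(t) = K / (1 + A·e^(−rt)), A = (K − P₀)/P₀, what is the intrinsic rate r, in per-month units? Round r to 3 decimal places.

A = (45600 − 2120)/2120 = 20.50943
44100 = 45600/(1 + 20.50943·e^(−r·35)) → e^(−35r) = (1.03401 − 1)/20.50943 = 0.001658
r = −ln(0.001658)/35 = 6.40188/35

r ≈ 0.183 per month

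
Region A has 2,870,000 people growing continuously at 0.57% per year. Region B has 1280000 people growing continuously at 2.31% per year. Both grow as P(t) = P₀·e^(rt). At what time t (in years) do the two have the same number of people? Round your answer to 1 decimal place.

t ≈ 46.4 years

2870000·e^(0.0057t) = 1280000·e^(0.0231t)
2870000/1280000 = e^((0.0231 − 0.0057)t) → ln(2.24219) = 0.0174·t
t = 0.80745 / 0.0174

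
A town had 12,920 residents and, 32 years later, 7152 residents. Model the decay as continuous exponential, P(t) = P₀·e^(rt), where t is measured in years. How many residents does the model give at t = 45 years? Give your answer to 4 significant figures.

≈ 5,625 residents

r = ln(7152/12920) / 32 ≈ -0.018481 per year
P(45) = 12920 · e^(-0.018481·45) = 12920 · 0.43534 ≈ 5624.56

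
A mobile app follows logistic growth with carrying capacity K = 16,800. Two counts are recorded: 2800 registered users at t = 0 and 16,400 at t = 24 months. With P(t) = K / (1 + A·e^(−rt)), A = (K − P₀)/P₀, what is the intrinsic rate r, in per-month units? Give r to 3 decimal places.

A = (16800 − 2800)/2800 = 5
16400 = 16800/(1 + 5·e^(−r·24)) → e^(−24r) = (1.02439 − 1)/5 = 0.004878
r = −ln(0.004878)/24 = 5.32301/24

r ≈ 0.222 per month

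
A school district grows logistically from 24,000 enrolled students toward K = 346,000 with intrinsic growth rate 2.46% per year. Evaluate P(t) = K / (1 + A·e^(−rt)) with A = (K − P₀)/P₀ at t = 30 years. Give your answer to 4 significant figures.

A = (346000 − 24000)/24000 = 13.41667
P(30) = 346000 / (1 + 13.41667·e^(−0.0246·30)) = 346000 / (1 + 13.41667·0.478069)
= 346000 / 7.41409 ≈ 46667.88

≈ 46,670 enrolled students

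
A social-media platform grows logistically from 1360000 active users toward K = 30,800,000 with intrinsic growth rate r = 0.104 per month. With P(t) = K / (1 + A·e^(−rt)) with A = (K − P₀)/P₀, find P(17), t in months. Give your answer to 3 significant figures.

A = (30800000 − 1360000)/1360000 = 21.64706
P(17) = 30800000 / (1 + 21.64706·e^(−0.104·17)) = 30800000 / (1 + 21.64706·0.170674)
= 30800000 / 4.69459 ≈ 6560743.29

≈ 6,560,000 active users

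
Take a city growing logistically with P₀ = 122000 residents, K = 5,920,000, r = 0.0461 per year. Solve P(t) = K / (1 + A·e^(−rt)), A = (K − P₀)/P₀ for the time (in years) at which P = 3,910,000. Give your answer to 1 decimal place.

t ≈ 98.2 years

A = (5920000 − 122000)/122000 = 47.52459
3910000 = 5920000/(1 + 47.52459·e^(−0.0461t)) → 1 + 47.52459·e^(−0.0461t) = 1.51407
e^(−0.0461t) = 0.010817 → t = ln(92.44833)/0.0461 = 4.52665/0.0461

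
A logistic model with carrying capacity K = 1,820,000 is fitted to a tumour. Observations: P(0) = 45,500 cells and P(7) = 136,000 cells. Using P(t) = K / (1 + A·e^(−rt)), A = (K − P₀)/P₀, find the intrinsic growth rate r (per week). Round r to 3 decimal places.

r ≈ 0.164 per week

A = (1820000 − 45500)/45500 = 39
136000 = 1820000/(1 + 39·e^(−r·7)) → e^(−7r) = (13.38235 − 1)/39 = 0.317496
r = −ln(0.317496)/7 = 1.14729/7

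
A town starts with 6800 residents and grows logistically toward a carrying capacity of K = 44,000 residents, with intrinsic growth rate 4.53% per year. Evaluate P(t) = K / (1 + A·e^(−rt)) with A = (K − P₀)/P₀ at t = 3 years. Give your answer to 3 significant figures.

≈ 7,620 residents

A = (44000 − 6800)/6800 = 5.47059
P(3) = 44000 / (1 + 5.47059·e^(−0.0453·3)) = 44000 / (1 + 5.47059·0.87293)
= 44000 / 5.77544 ≈ 7618.47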